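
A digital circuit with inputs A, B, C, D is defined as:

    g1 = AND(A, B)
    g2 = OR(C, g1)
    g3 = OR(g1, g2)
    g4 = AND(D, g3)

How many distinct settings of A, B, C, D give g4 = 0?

11

g4 = AND(D, g3) must be 0, so at least one of D, g3 is 0.
Enumerating the 16 input combinations, 11 give g4 = 0 and 5 give g4 = 1.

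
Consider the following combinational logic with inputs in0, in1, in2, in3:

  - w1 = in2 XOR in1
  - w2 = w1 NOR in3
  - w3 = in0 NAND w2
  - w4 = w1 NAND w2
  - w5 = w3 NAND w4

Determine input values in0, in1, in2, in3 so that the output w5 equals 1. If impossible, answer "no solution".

w5 = w3 NAND w4 must be 1, so at least one of w3, w4 is 0.
Check with in0=1, in1=1, in2=1, in3=0:
w1 = in2 XOR in1 = 1 XOR 1 = 0
w2 = w1 NOR in3 = 0 NOR 0 = 1
w3 = in0 NAND w2 = 1 NAND 1 = 0
w4 = w1 NAND w2 = 0 NAND 1 = 1
w5 = w3 NAND w4 = 0 NAND 1 = 1
So w5 = 1 as required.

in0=1, in1=1, in2=1, in3=0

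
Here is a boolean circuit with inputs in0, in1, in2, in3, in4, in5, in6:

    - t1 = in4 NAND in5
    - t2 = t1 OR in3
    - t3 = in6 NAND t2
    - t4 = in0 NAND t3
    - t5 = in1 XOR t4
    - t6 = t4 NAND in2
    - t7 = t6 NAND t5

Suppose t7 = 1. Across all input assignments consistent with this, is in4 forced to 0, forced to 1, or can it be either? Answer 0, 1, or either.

Both values of in4 occur among assignments with t7 = 1:
  in4=0: in0=0, in1=0, in2=1, in3=0, in4=0, in5=0, in6=0
  in4=1: in0=0, in1=0, in2=1, in3=0, in4=1, in5=0, in6=0

either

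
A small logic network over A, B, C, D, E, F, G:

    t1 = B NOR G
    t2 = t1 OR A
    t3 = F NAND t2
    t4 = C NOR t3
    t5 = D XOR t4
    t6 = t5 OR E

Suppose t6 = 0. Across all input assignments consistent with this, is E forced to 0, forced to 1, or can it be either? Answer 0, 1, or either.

t6 = t5 OR E must be 0, so both t5 = 0 and E = 0.
t5 = D XOR t4 must be 0, so D and t4 are equal.
Every assignment with t6 = 0 has E = 0; there are 32 such assignment(s).

0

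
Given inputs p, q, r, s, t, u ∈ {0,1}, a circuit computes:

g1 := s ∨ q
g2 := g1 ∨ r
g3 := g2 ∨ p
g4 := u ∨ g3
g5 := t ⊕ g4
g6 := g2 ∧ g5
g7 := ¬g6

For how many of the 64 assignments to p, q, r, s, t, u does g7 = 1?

g7 = ¬g6 must be 1, so g6 = 0.
Enumerating the 64 input combinations, 36 give g7 = 1 and 28 give g7 = 0.

36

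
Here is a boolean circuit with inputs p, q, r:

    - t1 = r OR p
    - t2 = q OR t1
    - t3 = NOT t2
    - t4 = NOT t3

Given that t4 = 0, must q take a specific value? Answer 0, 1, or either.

t4 = NOT t3 must be 0, so t3 = 1.
t3 = NOT t2 must be 1, so t2 = 0.
Every assignment with t4 = 0 has q = 0; there are 1 such assignment(s).
  p=0, q=0, r=0

0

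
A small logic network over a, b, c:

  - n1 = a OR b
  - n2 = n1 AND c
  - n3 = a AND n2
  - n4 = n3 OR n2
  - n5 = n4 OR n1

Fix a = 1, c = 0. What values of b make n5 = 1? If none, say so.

n5 = n4 OR n1 must be 1, so at least one of n4, n1 is 1.
Check with a = 1, c = 0 and b=0:
n1 = a OR b = 1 OR 0 = 1
n2 = n1 AND c = 1 AND 0 = 0
n3 = a AND n2 = 1 AND 0 = 0
n4 = n3 OR n2 = 0 OR 0 = 0
n5 = n4 OR n1 = 0 OR 1 = 1
So n5 = 1.

b=0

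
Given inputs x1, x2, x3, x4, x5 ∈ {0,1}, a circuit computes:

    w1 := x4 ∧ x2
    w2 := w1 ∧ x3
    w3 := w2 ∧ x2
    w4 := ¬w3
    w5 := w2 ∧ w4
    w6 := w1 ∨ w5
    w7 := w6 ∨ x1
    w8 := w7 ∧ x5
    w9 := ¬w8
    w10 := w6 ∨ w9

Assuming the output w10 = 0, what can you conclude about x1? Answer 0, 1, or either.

1

w10 = w6 ∨ w9 must be 0, so both w6 = 0 and w9 = 0.
w6 = w1 ∨ w5 must be 0, so both w1 = 0 and w5 = 0.
Every assignment with w10 = 0 has x1 = 1; there are 6 such assignment(s).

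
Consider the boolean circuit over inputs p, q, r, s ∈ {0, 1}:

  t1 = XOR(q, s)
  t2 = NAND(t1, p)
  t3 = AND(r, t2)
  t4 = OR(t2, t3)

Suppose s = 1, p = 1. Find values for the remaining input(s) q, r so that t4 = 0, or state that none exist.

q=0 r=1

t4 = OR(t2, t3) must be 0, so both t2 = 0 and t3 = 0.
Check with s = 1, p = 1 and q=0, r=1:
t1 = XOR(q, s) = XOR(0, 1) = 1
t2 = NAND(t1, p) = NAND(1, 1) = 0
t3 = AND(r, t2) = AND(1, 0) = 0
t4 = OR(t2, t3) = OR(0, 0) = 0
So t4 = 0.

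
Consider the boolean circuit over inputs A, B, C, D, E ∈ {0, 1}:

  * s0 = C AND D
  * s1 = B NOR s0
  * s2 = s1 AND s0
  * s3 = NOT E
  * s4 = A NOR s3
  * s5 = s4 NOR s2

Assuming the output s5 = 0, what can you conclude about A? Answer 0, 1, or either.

0

s5 = s4 NOR s2 must be 0, so at least one of s4, s2 is 1.
Every assignment with s5 = 0 has A = 0; there are 8 such assignment(s).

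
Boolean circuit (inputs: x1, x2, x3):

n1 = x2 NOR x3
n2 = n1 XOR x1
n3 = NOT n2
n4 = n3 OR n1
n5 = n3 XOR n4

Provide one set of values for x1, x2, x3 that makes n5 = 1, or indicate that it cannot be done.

n5 = n3 XOR n4 must be 1, so n3 and n4 differ.
Check with x1=0 x2=0 x3=0:
n1 = x2 NOR x3 = 0 NOR 0 = 1
n2 = n1 XOR x1 = 1 XOR 0 = 1
n3 = NOT n2 = NOT 1 = 0
n4 = n3 OR n1 = 0 OR 1 = 1
n5 = n3 XOR n4 = 0 XOR 1 = 1
So n5 = 1 as required.

x1=0 x2=0 x3=0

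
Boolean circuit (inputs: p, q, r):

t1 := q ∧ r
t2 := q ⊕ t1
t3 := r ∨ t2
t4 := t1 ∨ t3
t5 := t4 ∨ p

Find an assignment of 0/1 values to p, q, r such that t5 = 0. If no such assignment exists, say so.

p=0 q=0 r=0

t5 = t4 ∨ p must be 0, so both t4 = 0 and p = 0.
Check with p=0 q=0 r=0:
t1 = q ∧ r = 0 ∧ 0 = 0
t2 = q ⊕ t1 = 0 ⊕ 0 = 0
t3 = r ∨ t2 = 0 ∨ 0 = 0
t4 = t1 ∨ t3 = 0 ∨ 0 = 0
t5 = t4 ∨ p = 0 ∨ 0 = 0
So t5 = 0 as required.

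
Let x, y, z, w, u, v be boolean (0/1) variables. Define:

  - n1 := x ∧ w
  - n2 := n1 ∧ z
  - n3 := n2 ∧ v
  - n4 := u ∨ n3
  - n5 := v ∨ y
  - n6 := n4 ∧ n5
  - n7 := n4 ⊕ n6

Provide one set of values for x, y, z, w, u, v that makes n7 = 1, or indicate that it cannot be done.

n7 = n4 ⊕ n6 must be 1, so n4 and n6 differ.
Check with x=1 y=0 z=0 w=1 u=1 v=0:
n1 = x ∧ w = 1 ∧ 1 = 1
n2 = n1 ∧ z = 1 ∧ 0 = 0
n3 = n2 ∧ v = 0 ∧ 0 = 0
n4 = u ∨ n3 = 1 ∨ 0 = 1
n5 = v ∨ y = 0 ∨ 0 = 0
n6 = n4 ∧ n5 = 1 ∧ 0 = 0
n7 = n4 ⊕ n6 = 1 ⊕ 0 = 1
So n7 = 1 as required.

x=1 y=0 z=0 w=1 u=1 v=0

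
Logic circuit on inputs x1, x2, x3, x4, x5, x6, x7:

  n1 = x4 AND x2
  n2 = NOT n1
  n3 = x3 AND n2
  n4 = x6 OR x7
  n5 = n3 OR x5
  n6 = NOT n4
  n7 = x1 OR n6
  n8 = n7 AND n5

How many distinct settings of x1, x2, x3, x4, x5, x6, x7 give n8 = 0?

n8 = n7 AND n5 must be 0, so at least one of n7, n5 is 0.
Enumerating the 128 input combinations, 73 give n8 = 0 and 55 give n8 = 1.

73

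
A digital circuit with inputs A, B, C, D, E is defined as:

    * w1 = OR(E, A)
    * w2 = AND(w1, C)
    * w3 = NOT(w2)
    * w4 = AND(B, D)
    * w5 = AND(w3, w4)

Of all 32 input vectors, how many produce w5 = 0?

w5 = AND(w3, w4) must be 0, so at least one of w3, w4 is 0.
Enumerating the 32 input combinations, 27 give w5 = 0 and 5 give w5 = 1.

27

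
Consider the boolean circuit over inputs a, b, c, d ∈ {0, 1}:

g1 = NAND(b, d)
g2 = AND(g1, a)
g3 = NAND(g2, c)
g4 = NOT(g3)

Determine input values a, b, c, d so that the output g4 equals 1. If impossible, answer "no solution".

Check with a=1, b=0, c=1, d=0:
g1 = NAND(b, d) = NAND(0, 0) = 1
g2 = AND(g1, a) = AND(1, 1) = 1
g3 = NAND(g2, c) = NAND(1, 1) = 0
g4 = NOT(g3) = NOT 0 = 1
So g4 = 1 as required.

a=1, b=0, c=1, d=0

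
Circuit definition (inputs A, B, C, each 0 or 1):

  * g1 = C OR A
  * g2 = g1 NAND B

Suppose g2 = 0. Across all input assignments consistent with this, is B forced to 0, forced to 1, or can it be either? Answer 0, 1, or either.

1

g2 = g1 NAND B must be 0, so both g1 = 1 and B = 1.
g1 = C OR A must be 1, so at least one of C, A is 1.
Every assignment with g2 = 0 has B = 1; there are 3 such assignment(s).
  A=0, B=1, C=1
  A=1, B=1, C=0
  A=1, B=1, C=1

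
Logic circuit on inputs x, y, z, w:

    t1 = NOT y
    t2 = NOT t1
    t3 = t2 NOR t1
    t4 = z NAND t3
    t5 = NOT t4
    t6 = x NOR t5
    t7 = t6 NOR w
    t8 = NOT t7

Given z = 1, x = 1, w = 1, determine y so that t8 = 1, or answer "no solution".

Check with z = 1, x = 1, w = 1 and y=1:
t1 = NOT y = NOT 1 = 0
t2 = NOT t1 = NOT 0 = 1
t3 = t2 NOR t1 = 1 NOR 0 = 0
t4 = z NAND t3 = 1 NAND 0 = 1
t5 = NOT t4 = NOT 1 = 0
t6 = x NOR t5 = 1 NOR 0 = 0
t7 = t6 NOR w = 0 NOR 1 = 0
t8 = NOT t7 = NOT 0 = 1
So t8 = 1.

y=1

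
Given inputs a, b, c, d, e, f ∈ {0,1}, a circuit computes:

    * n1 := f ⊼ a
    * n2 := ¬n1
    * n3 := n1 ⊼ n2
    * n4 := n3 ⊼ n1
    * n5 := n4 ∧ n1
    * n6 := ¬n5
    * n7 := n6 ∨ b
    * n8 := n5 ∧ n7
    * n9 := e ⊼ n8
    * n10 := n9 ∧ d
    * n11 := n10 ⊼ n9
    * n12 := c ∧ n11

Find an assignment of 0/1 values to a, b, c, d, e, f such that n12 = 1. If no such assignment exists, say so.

n12 = c ∧ n11 must be 1, so both c = 1 and n11 = 1.
n11 = n10 ⊼ n9 must be 1, so at least one of n10, n9 is 0.
Check with a=1, b=1, c=1, d=0, e=1, f=1:
n1 = f ⊼ a = 1 ⊼ 1 = 0
n2 = ¬n1 = ¬0 = 1
n3 = n1 ⊼ n2 = 0 ⊼ 1 = 1
n4 = n3 ⊼ n1 = 1 ⊼ 0 = 1
n5 = n4 ∧ n1 = 1 ∧ 0 = 0
n6 = ¬n5 = ¬0 = 1
n7 = n6 ∨ b = 1 ∨ 1 = 1
n8 = n5 ∧ n7 = 0 ∧ 1 = 0
n9 = e ⊼ n8 = 1 ⊼ 0 = 1
n10 = n9 ∧ d = 1 ∧ 0 = 0
n11 = n10 ⊼ n9 = 0 ⊼ 1 = 1
n12 = c ∧ n11 = 1 ∧ 1 = 1
So n12 = 1 as required.

a=1, b=1, c=1, d=0, e=1, f=1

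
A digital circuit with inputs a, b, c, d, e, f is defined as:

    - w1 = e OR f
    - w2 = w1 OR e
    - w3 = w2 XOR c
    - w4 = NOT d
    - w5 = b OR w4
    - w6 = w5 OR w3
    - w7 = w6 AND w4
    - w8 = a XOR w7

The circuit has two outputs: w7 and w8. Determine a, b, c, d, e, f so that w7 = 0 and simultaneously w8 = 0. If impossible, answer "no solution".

a=0 b=0 c=1 d=1 e=1 f=0

Check with a=0 b=0 c=1 d=1 e=1 f=0:
w1 = e OR f = 1 OR 0 = 1
w2 = w1 OR e = 1 OR 1 = 1
w3 = w2 XOR c = 1 XOR 1 = 0
w4 = NOT d = NOT 1 = 0
w5 = b OR w4 = 0 OR 0 = 0
w6 = w5 OR w3 = 0 OR 0 = 0
w7 = w6 AND w4 = 0 AND 0 = 0
w8 = a XOR w7 = 0 XOR 0 = 0
So w7 = 0 and w8 = 0.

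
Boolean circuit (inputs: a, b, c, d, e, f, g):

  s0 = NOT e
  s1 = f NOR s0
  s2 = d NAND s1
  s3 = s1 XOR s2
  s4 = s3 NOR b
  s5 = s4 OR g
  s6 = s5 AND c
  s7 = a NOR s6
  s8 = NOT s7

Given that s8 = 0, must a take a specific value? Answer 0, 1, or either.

0

s8 = NOT s7 must be 0, so s7 = 1.
s7 = a NOR s6 must be 1, so both a = 0 and s6 = 0.
s6 = s5 AND c must be 0, so at least one of s5, c is 0.
Every assignment with s8 = 0 has a = 0; there are 47 such assignment(s).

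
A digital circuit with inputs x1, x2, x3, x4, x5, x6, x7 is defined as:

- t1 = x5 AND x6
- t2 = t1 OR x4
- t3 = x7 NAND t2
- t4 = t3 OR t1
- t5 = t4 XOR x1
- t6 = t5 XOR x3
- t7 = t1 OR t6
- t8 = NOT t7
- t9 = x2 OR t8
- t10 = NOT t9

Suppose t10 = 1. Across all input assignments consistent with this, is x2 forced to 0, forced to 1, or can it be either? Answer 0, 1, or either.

0

t10 = NOT t9 must be 1, so t9 = 0.
t9 = x2 OR t8 must be 0, so both x2 = 0 and t8 = 0.
Every assignment with t10 = 1 has x2 = 0; there are 40 such assignment(s).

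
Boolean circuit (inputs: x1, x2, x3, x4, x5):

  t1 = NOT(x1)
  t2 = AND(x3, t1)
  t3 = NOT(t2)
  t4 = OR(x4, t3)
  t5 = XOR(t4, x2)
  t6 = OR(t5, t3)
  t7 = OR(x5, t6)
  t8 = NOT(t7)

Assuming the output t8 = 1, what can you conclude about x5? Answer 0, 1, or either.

t8 = NOT(t7) must be 1, so t7 = 0.
Every assignment with t8 = 1 has x5 = 0; there are 2 such assignment(s).
  x1=0, x2=0, x3=1, x4=0, x5=0
  x1=0, x2=1, x3=1, x4=1, x5=0

0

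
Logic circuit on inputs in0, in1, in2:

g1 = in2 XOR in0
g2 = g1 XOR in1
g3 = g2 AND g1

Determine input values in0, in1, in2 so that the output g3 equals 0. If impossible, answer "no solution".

in0=0 in1=1 in2=1

g3 = g2 AND g1 must be 0, so at least one of g2, g1 is 0.
Check with in0=0 in1=1 in2=1:
g1 = in2 XOR in0 = 1 XOR 0 = 1
g2 = g1 XOR in1 = 1 XOR 1 = 0
g3 = g2 AND g1 = 0 AND 1 = 0
So g3 = 0 as required.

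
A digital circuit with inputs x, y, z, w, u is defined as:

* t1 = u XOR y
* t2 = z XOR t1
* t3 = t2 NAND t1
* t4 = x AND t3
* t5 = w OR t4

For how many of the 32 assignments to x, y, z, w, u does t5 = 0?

t5 = w OR t4 must be 0, so both w = 0 and t4 = 0.
Enumerating the 32 input combinations, 10 give t5 = 0 and 22 give t5 = 1.

10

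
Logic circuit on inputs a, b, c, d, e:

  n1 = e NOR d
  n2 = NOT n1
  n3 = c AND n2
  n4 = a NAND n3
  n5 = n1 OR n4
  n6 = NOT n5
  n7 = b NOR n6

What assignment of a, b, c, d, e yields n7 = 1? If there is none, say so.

n7 = b NOR n6 must be 1, so both b = 0 and n6 = 0.
n6 = NOT n5 must be 0, so n5 = 1.
Check with a=0 b=0 c=1 d=0 e=0:
n1 = e NOR d = 0 NOR 0 = 1
n2 = NOT n1 = NOT 1 = 0
n3 = c AND n2 = 1 AND 0 = 0
n4 = a NAND n3 = 0 NAND 0 = 1
n5 = n1 OR n4 = 1 OR 1 = 1
n6 = NOT n5 = NOT 1 = 0
n7 = b NOR n6 = 0 NOR 0 = 1
So n7 = 1 as required.

a=0 b=0 c=1 d=0 e=0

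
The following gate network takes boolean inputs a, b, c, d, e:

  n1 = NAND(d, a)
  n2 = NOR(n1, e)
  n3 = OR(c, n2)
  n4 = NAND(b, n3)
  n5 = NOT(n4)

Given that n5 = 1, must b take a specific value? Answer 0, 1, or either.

1

n5 = NOT(n4) must be 1, so n4 = 0.
Every assignment with n5 = 1 has b = 1; there are 9 such assignment(s).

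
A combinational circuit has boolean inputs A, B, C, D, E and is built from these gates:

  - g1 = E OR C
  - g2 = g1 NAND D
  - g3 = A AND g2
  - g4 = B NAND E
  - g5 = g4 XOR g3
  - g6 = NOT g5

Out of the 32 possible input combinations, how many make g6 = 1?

14

g6 = NOT g5 must be 1, so g5 = 0.
g5 = g4 XOR g3 must be 0, so g4 and g3 are equal.
Enumerating the 32 input combinations, 14 give g6 = 1 and 18 give g6 = 0.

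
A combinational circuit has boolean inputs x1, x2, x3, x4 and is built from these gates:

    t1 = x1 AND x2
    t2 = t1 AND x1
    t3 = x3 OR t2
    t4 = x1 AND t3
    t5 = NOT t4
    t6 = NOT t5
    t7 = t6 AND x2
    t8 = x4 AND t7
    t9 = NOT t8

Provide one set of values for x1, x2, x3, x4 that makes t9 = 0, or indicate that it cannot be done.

t9 = NOT t8 must be 0, so t8 = 1.
Check with x1=1, x2=1, x3=0, x4=1:
t1 = x1 AND x2 = 1 AND 1 = 1
t2 = t1 AND x1 = 1 AND 1 = 1
t3 = x3 OR t2 = 0 OR 1 = 1
t4 = x1 AND t3 = 1 AND 1 = 1
t5 = NOT t4 = NOT 1 = 0
t6 = NOT t5 = NOT 0 = 1
t7 = t6 AND x2 = 1 AND 1 = 1
t8 = x4 AND t7 = 1 AND 1 = 1
t9 = NOT t8 = NOT 1 = 0
So t9 = 0 as required.

x1=1, x2=1, x3=0, x4=1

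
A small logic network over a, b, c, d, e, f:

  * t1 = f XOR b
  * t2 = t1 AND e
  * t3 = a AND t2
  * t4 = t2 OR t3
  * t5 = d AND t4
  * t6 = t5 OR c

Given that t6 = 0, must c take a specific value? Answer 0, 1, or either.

0

t6 = t5 OR c must be 0, so both t5 = 0 and c = 0.
t5 = d AND t4 must be 0, so at least one of d, t4 is 0.
Every assignment with t6 = 0 has c = 0; there are 28 such assignment(s).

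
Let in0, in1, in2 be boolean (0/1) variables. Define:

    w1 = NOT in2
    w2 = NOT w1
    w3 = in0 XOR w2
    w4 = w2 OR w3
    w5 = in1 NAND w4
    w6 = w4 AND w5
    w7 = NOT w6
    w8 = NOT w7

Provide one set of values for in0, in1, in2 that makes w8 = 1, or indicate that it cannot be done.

in0=0, in1=0, in2=1

Check with in0=0, in1=0, in2=1:
w1 = NOT in2 = NOT 1 = 0
w2 = NOT w1 = NOT 0 = 1
w3 = in0 XOR w2 = 0 XOR 1 = 1
w4 = w2 OR w3 = 1 OR 1 = 1
w5 = in1 NAND w4 = 0 NAND 1 = 1
w6 = w4 AND w5 = 1 AND 1 = 1
w7 = NOT w6 = NOT 1 = 0
w8 = NOT w7 = NOT 0 = 1
So w8 = 1 as required.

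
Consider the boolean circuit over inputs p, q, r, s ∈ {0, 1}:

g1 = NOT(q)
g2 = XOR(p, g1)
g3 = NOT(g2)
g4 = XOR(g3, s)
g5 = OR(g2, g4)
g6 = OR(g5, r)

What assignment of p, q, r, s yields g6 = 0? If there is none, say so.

g6 = OR(g5, r) must be 0, so both g5 = 0 and r = 0.
g5 = OR(g2, g4) must be 0, so both g2 = 0 and g4 = 0.
Check with p=1 q=0 r=0 s=1:
g1 = NOT(q) = NOT 0 = 1
g2 = XOR(p, g1) = XOR(1, 1) = 0
g3 = NOT(g2) = NOT 0 = 1
g4 = XOR(g3, s) = XOR(1, 1) = 0
g5 = OR(g2, g4) = OR(0, 0) = 0
g6 = OR(g5, r) = OR(0, 0) = 0
So g6 = 0 as required.

p=1 q=0 r=0 s=1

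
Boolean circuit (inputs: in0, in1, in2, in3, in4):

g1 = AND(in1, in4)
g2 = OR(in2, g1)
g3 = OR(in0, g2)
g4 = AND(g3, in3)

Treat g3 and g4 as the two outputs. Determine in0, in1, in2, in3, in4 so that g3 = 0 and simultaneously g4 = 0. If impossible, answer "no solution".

Check with in0=0, in1=0, in2=0, in3=1, in4=0:
g1 = AND(in1, in4) = AND(0, 0) = 0
g2 = OR(in2, g1) = OR(0, 0) = 0
g3 = OR(in0, g2) = OR(0, 0) = 0
g4 = AND(g3, in3) = AND(0, 1) = 0
So g3 = 0 and g4 = 0.

in0=0, in1=0, in2=0, in3=1, in4=0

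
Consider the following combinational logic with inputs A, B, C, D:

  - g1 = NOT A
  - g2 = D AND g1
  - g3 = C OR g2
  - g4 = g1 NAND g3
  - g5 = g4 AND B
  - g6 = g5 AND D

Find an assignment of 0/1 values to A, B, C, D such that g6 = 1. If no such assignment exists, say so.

A=1, B=1, C=1, D=1

g6 = g5 AND D must be 1, so both g5 = 1 and D = 1.
g5 = g4 AND B must be 1, so both g4 = 1 and B = 1.
g4 = g1 NAND g3 must be 1, so at least one of g1, g3 is 0.
Check with A=1, B=1, C=1, D=1:
g1 = NOT A = NOT 1 = 0
g2 = D AND g1 = 1 AND 0 = 0
g3 = C OR g2 = 1 OR 0 = 1
g4 = g1 NAND g3 = 0 NAND 1 = 1
g5 = g4 AND B = 1 AND 1 = 1
g6 = g5 AND D = 1 AND 1 = 1
So g6 = 1 as required.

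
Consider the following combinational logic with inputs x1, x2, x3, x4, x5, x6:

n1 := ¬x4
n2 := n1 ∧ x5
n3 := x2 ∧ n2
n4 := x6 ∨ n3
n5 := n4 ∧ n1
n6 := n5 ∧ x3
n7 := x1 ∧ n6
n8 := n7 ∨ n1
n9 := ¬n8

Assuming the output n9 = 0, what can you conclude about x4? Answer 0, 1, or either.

n9 = ¬n8 must be 0, so n8 = 1.
n8 = n7 ∨ n1 must be 1, so at least one of n7, n1 is 1.
Every assignment with n9 = 0 has x4 = 0; there are 32 such assignment(s).

0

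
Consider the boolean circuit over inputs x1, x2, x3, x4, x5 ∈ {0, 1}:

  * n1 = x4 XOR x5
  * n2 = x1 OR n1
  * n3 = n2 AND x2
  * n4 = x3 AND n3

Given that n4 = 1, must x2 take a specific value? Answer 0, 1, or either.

n4 = x3 AND n3 must be 1, so both x3 = 1 and n3 = 1.
n3 = n2 AND x2 must be 1, so both n2 = 1 and x2 = 1.
Every assignment with n4 = 1 has x2 = 1; there are 6 such assignment(s).

1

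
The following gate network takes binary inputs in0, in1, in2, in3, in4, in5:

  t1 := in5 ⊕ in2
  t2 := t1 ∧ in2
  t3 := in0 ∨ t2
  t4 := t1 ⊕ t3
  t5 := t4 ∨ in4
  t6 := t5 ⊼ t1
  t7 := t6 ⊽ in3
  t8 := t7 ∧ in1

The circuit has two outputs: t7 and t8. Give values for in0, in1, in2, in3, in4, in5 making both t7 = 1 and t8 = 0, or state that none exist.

Check with in0=1 in1=0 in2=1 in3=0 in4=1 in5=0:
t1 = in5 ⊕ in2 = 0 ⊕ 1 = 1
t2 = t1 ∧ in2 = 1 ∧ 1 = 1
t3 = in0 ∨ t2 = 1 ∨ 1 = 1
t4 = t1 ⊕ t3 = 1 ⊕ 1 = 0
t5 = t4 ∨ in4 = 0 ∨ 1 = 1
t6 = t5 ⊼ t1 = 1 ⊼ 1 = 0
t7 = t6 ⊽ in3 = 0 ⊽ 0 = 1
t8 = t7 ∧ in1 = 1 ∧ 0 = 0
So t7 = 1 and t8 = 0.

in0=1 in1=0 in2=1 in3=0 in4=1 in5=0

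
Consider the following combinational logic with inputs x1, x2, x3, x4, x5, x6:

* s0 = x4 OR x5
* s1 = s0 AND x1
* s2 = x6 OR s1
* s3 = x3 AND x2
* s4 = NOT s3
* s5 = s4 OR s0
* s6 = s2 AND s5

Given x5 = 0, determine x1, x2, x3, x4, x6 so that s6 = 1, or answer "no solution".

s6 = s2 AND s5 must be 1, so both s2 = 1 and s5 = 1.
s2 = x6 OR s1 must be 1, so at least one of x6, s1 is 1.
Check with x5 = 0 and x1=1, x2=0, x3=0, x4=0, x6=1:
s0 = x4 OR x5 = 0 OR 0 = 0
s1 = s0 AND x1 = 0 AND 1 = 0
s2 = x6 OR s1 = 1 OR 0 = 1
s3 = x3 AND x2 = 0 AND 0 = 0
s4 = NOT s3 = NOT 0 = 1
s5 = s4 OR s0 = 1 OR 0 = 1
s6 = s2 AND s5 = 1 AND 1 = 1
So s6 = 1.

x1=1, x2=0, x3=0, x4=0, x6=1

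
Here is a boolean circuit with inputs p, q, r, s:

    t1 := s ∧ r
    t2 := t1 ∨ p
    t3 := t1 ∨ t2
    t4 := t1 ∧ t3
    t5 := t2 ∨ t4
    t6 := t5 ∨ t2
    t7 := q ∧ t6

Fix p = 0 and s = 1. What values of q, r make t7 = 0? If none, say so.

q=0, r=1

t7 = q ∧ t6 must be 0, so at least one of q, t6 is 0.
Check with p = 0 and s = 1 and q=0, r=1:
t1 = s ∧ r = 1 ∧ 1 = 1
t2 = t1 ∨ p = 1 ∨ 0 = 1
t3 = t1 ∨ t2 = 1 ∨ 1 = 1
t4 = t1 ∧ t3 = 1 ∧ 1 = 1
t5 = t2 ∨ t4 = 1 ∨ 1 = 1
t6 = t5 ∨ t2 = 1 ∨ 1 = 1
t7 = q ∧ t6 = 0 ∧ 1 = 0
So t7 = 0.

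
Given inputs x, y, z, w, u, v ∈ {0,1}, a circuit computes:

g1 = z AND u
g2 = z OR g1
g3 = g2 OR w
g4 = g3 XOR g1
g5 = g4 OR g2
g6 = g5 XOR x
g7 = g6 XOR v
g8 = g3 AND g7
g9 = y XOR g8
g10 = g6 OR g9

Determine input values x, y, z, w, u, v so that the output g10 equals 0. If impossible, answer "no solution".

g10 = g6 OR g9 must be 0, so both g6 = 0 and g9 = 0.
g6 = g5 XOR x must be 0, so g5 and x are equal.
Check with x=1, y=0, z=0, w=1, u=1, v=0:
g1 = z AND u = 0 AND 1 = 0
g2 = z OR g1 = 0 OR 0 = 0
g3 = g2 OR w = 0 OR 1 = 1
g4 = g3 XOR g1 = 1 XOR 0 = 1
g5 = g4 OR g2 = 1 OR 0 = 1
g6 = g5 XOR x = 1 XOR 1 = 0
g7 = g6 XOR v = 0 XOR 0 = 0
g8 = g3 AND g7 = 1 AND 0 = 0
g9 = y XOR g8 = 0 XOR 0 = 0
g10 = g6 OR g9 = 0 OR 0 = 0
So g10 = 0 as required.

x=1, y=0, z=0, w=1, u=1, v=0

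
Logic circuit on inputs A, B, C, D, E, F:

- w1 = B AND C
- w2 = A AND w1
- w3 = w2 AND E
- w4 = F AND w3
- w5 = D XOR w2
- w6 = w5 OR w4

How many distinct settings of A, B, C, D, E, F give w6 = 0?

31

w6 = w5 OR w4 must be 0, so both w5 = 0 and w4 = 0.
w5 = D XOR w2 must be 0, so D and w2 are equal.
w4 = F AND w3 must be 0, so at least one of F, w3 is 0.
Enumerating the 64 input combinations, 31 give w6 = 0 and 33 give w6 = 1.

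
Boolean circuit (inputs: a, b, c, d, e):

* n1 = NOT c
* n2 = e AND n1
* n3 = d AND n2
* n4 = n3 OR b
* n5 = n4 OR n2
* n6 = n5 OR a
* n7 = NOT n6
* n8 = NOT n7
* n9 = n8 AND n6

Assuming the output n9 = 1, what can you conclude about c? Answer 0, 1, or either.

either

Both values of c occur among assignments with n9 = 1:
  c=0: a=0, b=0, c=0, d=0, e=1
  c=1: a=0, b=1, c=1, d=0, e=0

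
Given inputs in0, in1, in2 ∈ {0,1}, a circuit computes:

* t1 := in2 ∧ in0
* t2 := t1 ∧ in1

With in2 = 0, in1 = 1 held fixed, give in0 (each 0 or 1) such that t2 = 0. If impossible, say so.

t2 = t1 ∧ in1 must be 0, so at least one of t1, in1 is 0.
Check with in2 = 0, in1 = 1 and in0=1:
t1 = in2 ∧ in0 = 0 ∧ 1 = 0
t2 = t1 ∧ in1 = 0 ∧ 1 = 0
So t2 = 0.

in0=1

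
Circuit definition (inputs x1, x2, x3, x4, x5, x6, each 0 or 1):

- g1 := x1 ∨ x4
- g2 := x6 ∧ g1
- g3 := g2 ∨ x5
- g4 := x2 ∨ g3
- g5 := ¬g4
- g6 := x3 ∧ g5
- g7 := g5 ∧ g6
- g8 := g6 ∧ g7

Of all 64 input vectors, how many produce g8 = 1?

5

g8 = g6 ∧ g7 must be 1, so both g6 = 1 and g7 = 1.
g6 = x3 ∧ g5 must be 1, so both x3 = 1 and g5 = 1.
g7 = g5 ∧ g6 must be 1, so both g5 = 1 and g6 = 1.
Satisfying assignments:
  x1=0, x2=0, x3=1, x4=0, x5=0, x6=0
  x1=0, x2=0, x3=1, x4=0, x5=0, x6=1
  x1=0, x2=0, x3=1, x4=1, x5=0, x6=0
  x1=1, x2=0, x3=1, x4=0, x5=0, x6=0
  x1=1, x2=0, x3=1, x4=1, x5=0, x6=0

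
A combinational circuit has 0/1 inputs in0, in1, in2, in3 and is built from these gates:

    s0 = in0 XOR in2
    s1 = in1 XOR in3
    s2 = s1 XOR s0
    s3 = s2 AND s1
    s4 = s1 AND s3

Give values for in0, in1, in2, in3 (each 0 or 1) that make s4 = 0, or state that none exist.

in0=1, in1=0, in2=0, in3=1

Check with in0=1, in1=0, in2=0, in3=1:
s0 = in0 XOR in2 = 1 XOR 0 = 1
s1 = in1 XOR in3 = 0 XOR 1 = 1
s2 = s1 XOR s0 = 1 XOR 1 = 0
s3 = s2 AND s1 = 0 AND 1 = 0
s4 = s1 AND s3 = 1 AND 0 = 0
So s4 = 0 as required.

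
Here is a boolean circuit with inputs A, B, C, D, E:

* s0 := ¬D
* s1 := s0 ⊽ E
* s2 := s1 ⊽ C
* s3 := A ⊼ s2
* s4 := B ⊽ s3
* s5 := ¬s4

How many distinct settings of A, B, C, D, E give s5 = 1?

s5 = ¬s4 must be 1, so s4 = 0.
s4 = B ⊽ s3 must be 0, so at least one of B, s3 is 1.
Enumerating the 32 input combinations, 29 give s5 = 1 and 3 give s5 = 0.

29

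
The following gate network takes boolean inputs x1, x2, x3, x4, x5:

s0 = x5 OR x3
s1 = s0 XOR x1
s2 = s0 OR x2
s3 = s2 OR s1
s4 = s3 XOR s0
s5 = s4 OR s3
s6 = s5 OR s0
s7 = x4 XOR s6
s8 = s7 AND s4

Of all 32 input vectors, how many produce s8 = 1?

s8 = s7 AND s4 must be 1, so both s7 = 1 and s4 = 1.
Satisfying assignments:
  x1=0, x2=1, x3=0, x4=0, x5=0
  x1=1, x2=0, x3=0, x4=0, x5=0
  x1=1, x2=1, x3=0, x4=0, x5=0

3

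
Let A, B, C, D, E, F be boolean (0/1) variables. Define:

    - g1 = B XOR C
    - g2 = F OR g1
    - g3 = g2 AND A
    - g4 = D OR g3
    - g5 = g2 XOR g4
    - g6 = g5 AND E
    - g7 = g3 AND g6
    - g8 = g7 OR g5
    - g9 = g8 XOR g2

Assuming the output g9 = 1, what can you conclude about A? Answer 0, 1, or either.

Both values of A occur among assignments with g9 = 1:
  A=0: A=0, B=0, C=0, D=1, E=0, F=0
  A=1: A=1, B=0, C=0, D=0, E=0, F=1

either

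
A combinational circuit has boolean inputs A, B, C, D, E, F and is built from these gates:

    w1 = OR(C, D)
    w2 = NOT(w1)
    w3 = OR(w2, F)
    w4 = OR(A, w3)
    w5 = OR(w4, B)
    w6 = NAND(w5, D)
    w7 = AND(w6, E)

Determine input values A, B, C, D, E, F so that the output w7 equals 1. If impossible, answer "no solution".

A=1, B=0, C=1, D=0, E=1, F=0

w7 = AND(w6, E) must be 1, so both w6 = 1 and E = 1.
w6 = NAND(w5, D) must be 1, so at least one of w5, D is 0.
Check with A=1, B=0, C=1, D=0, E=1, F=0:
w1 = OR(C, D) = OR(1, 0) = 1
w2 = NOT(w1) = NOT 1 = 0
w3 = OR(w2, F) = OR(0, 0) = 0
w4 = OR(A, w3) = OR(1, 0) = 1
w5 = OR(w4, B) = OR(1, 0) = 1
w6 = NAND(w5, D) = NAND(1, 0) = 1
w7 = AND(w6, E) = AND(1, 1) = 1
So w7 = 1 as required.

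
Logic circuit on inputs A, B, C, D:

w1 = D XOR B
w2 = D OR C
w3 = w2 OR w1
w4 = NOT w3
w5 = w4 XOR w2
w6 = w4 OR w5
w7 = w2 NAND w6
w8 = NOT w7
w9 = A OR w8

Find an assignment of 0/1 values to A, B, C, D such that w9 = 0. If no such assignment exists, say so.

A=0, B=0, C=0, D=0

Check with A=0, B=0, C=0, D=0:
w1 = D XOR B = 0 XOR 0 = 0
w2 = D OR C = 0 OR 0 = 0
w3 = w2 OR w1 = 0 OR 0 = 0
w4 = NOT w3 = NOT 0 = 1
w5 = w4 XOR w2 = 1 XOR 0 = 1
w6 = w4 OR w5 = 1 OR 1 = 1
w7 = w2 NAND w6 = 0 NAND 1 = 1
w8 = NOT w7 = NOT 1 = 0
w9 = A OR w8 = 0 OR 0 = 0
So w9 = 0 as required.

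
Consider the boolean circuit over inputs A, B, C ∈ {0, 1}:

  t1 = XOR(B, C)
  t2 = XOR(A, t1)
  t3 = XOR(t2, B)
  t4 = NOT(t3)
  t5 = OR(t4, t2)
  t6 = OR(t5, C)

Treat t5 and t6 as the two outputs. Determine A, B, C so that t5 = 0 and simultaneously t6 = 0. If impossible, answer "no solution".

Check with A=1 B=1 C=0:
t1 = XOR(B, C) = XOR(1, 0) = 1
t2 = XOR(A, t1) = XOR(1, 1) = 0
t3 = XOR(t2, B) = XOR(0, 1) = 1
t4 = NOT(t3) = NOT 1 = 0
t5 = OR(t4, t2) = OR(0, 0) = 0
t6 = OR(t5, C) = OR(0, 0) = 0
So t5 = 0 and t6 = 0.

A=1 B=1 C=0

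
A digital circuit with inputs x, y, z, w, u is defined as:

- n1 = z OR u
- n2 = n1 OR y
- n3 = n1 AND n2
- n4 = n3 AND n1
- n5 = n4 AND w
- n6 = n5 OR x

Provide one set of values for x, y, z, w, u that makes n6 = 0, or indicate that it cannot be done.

x=0 y=0 z=0 w=0 u=1

n6 = n5 OR x must be 0, so both n5 = 0 and x = 0.
Check with x=0 y=0 z=0 w=0 u=1:
n1 = z OR u = 0 OR 1 = 1
n2 = n1 OR y = 1 OR 0 = 1
n3 = n1 AND n2 = 1 AND 1 = 1
n4 = n3 AND n1 = 1 AND 1 = 1
n5 = n4 AND w = 1 AND 0 = 0
n6 = n5 OR x = 0 OR 0 = 0
So n6 = 0 as required.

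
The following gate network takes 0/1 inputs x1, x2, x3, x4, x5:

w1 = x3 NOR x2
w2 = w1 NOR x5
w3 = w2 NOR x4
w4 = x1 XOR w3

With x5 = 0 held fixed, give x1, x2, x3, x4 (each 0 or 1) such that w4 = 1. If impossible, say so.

x1=1, x2=1, x3=1, x4=1

Check with x5 = 0 and x1=1, x2=1, x3=1, x4=1:
w1 = x3 NOR x2 = 1 NOR 1 = 0
w2 = w1 NOR x5 = 0 NOR 0 = 1
w3 = w2 NOR x4 = 1 NOR 1 = 0
w4 = x1 XOR w3 = 1 XOR 0 = 1
So w4 = 1.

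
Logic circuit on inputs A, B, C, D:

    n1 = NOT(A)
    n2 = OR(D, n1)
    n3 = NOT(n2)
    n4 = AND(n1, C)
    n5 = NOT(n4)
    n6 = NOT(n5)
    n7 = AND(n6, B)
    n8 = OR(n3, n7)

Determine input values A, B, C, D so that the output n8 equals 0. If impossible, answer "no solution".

A=0 B=0 C=1 D=1

n8 = OR(n3, n7) must be 0, so both n3 = 0 and n7 = 0.
n3 = NOT(n2) must be 0, so n2 = 1.
Check with A=0 B=0 C=1 D=1:
n1 = NOT(A) = NOT 0 = 1
n2 = OR(D, n1) = OR(1, 1) = 1
n3 = NOT(n2) = NOT 1 = 0
n4 = AND(n1, C) = AND(1, 1) = 1
n5 = NOT(n4) = NOT 1 = 0
n6 = NOT(n5) = NOT 0 = 1
n7 = AND(n6, B) = AND(1, 0) = 0
n8 = OR(n3, n7) = OR(0, 0) = 0
So n8 = 0 as required.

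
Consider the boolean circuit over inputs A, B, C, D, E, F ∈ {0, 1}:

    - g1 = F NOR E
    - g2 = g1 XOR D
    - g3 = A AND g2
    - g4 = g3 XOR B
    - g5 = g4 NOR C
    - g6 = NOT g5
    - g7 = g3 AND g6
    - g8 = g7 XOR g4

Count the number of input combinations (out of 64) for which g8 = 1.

g8 = g7 XOR g4 must be 1, so g7 and g4 differ.
Enumerating the 64 input combinations, 28 give g8 = 1 and 36 give g8 = 0.

28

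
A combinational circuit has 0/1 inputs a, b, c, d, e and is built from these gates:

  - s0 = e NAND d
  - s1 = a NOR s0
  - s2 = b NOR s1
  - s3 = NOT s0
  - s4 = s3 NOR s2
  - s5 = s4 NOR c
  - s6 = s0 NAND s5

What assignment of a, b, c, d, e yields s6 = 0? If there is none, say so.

s6 = s0 NAND s5 must be 0, so both s0 = 1 and s5 = 1.
s0 = e NAND d must be 1, so at least one of e, d is 0.
Check with a=0, b=0, c=0, d=1, e=0:
s0 = e NAND d = 0 NAND 1 = 1
s1 = a NOR s0 = 0 NOR 1 = 0
s2 = b NOR s1 = 0 NOR 0 = 1
s3 = NOT s0 = NOT 1 = 0
s4 = s3 NOR s2 = 0 NOR 1 = 0
s5 = s4 NOR c = 0 NOR 0 = 1
s6 = s0 NAND s5 = 1 NAND 1 = 0
So s6 = 0 as required.

a=0, b=0, c=0, d=1, e=0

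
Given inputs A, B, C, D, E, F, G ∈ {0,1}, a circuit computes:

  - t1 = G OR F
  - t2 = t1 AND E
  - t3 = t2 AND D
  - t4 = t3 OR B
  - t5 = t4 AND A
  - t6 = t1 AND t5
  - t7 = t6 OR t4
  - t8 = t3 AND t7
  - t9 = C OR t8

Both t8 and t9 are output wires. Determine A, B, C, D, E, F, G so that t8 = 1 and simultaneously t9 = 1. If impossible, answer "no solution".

Check with A=0 B=0 C=0 D=1 E=1 F=1 G=0:
t1 = G OR F = 0 OR 1 = 1
t2 = t1 AND E = 1 AND 1 = 1
t3 = t2 AND D = 1 AND 1 = 1
t4 = t3 OR B = 1 OR 0 = 1
t5 = t4 AND A = 1 AND 0 = 0
t6 = t1 AND t5 = 1 AND 0 = 0
t7 = t6 OR t4 = 0 OR 1 = 1
t8 = t3 AND t7 = 1 AND 1 = 1
t9 = C OR t8 = 0 OR 1 = 1
So t8 = 1 and t9 = 1.

A=0 B=0 C=0 D=1 E=1 F=1 G=0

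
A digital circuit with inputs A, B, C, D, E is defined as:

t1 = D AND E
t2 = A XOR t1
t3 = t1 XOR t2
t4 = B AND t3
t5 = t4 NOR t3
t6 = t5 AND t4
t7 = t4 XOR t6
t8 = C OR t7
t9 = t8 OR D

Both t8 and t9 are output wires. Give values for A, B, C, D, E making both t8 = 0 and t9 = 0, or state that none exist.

A=0, B=0, C=0, D=0, E=0

Check with A=0, B=0, C=0, D=0, E=0:
t1 = D AND E = 0 AND 0 = 0
t2 = A XOR t1 = 0 XOR 0 = 0
t3 = t1 XOR t2 = 0 XOR 0 = 0
t4 = B AND t3 = 0 AND 0 = 0
t5 = t4 NOR t3 = 0 NOR 0 = 1
t6 = t5 AND t4 = 1 AND 0 = 0
t7 = t4 XOR t6 = 0 XOR 0 = 0
t8 = C OR t7 = 0 OR 0 = 0
t9 = t8 OR D = 0 OR 0 = 0
So t8 = 0 and t9 = 0.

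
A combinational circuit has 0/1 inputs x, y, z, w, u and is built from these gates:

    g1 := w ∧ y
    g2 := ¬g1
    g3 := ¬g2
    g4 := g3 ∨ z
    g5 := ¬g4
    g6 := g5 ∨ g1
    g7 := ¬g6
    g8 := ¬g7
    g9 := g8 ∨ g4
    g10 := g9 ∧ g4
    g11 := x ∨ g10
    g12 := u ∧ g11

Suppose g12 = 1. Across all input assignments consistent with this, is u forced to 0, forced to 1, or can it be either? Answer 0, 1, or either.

1

g12 = u ∧ g11 must be 1, so both u = 1 and g11 = 1.
g11 = x ∨ g10 must be 1, so at least one of x, g10 is 1.
Every assignment with g12 = 1 has u = 1; there are 13 such assignment(s).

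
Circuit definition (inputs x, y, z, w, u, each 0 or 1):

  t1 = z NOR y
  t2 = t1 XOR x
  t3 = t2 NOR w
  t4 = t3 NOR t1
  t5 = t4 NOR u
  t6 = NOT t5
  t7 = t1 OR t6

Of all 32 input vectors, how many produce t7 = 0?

3

t7 = t1 OR t6 must be 0, so both t1 = 0 and t6 = 0.
t1 = z NOR y must be 0, so at least one of z, y is 1.
Satisfying assignments:
  x=0, y=0, z=1, w=0, u=0
  x=0, y=1, z=0, w=0, u=0
  x=0, y=1, z=1, w=0, u=0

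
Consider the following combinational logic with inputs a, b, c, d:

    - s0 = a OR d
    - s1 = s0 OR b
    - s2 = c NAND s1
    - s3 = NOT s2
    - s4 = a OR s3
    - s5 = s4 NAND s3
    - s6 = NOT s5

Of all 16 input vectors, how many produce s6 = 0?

9

s6 = NOT s5 must be 0, so s5 = 1.
s5 = s4 NAND s3 must be 1, so at least one of s4, s3 is 0.
Enumerating the 16 input combinations, 9 give s6 = 0 and 7 give s6 = 1.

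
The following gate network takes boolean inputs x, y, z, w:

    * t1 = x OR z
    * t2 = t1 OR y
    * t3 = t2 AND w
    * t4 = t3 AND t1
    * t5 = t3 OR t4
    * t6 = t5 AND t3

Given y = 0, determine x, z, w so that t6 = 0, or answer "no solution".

t6 = t5 AND t3 must be 0, so at least one of t5, t3 is 0.
Check with y = 0 and x=0, z=0, w=1:
t1 = x OR z = 0 OR 0 = 0
t2 = t1 OR y = 0 OR 0 = 0
t3 = t2 AND w = 0 AND 1 = 0
t4 = t3 AND t1 = 0 AND 0 = 0
t5 = t3 OR t4 = 0 OR 0 = 0
t6 = t5 AND t3 = 0 AND 0 = 0
So t6 = 0.

x=0, z=0, w=1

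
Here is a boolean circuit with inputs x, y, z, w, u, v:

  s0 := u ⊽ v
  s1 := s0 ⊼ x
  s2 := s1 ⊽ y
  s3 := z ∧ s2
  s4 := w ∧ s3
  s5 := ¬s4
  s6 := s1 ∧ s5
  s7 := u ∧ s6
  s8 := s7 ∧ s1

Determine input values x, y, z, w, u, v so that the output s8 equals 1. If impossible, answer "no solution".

s8 = s7 ∧ s1 must be 1, so both s7 = 1 and s1 = 1.
Check with x=0 y=1 z=1 w=0 u=1 v=1:
s0 = u ⊽ v = 1 ⊽ 1 = 0
s1 = s0 ⊼ x = 0 ⊼ 0 = 1
s2 = s1 ⊽ y = 1 ⊽ 1 = 0
s3 = z ∧ s2 = 1 ∧ 0 = 0
s4 = w ∧ s3 = 0 ∧ 0 = 0
s5 = ¬s4 = ¬0 = 1
s6 = s1 ∧ s5 = 1 ∧ 1 = 1
s7 = u ∧ s6 = 1 ∧ 1 = 1
s8 = s7 ∧ s1 = 1 ∧ 1 = 1
So s8 = 1 as required.

x=0 y=1 z=1 w=0 u=1 v=1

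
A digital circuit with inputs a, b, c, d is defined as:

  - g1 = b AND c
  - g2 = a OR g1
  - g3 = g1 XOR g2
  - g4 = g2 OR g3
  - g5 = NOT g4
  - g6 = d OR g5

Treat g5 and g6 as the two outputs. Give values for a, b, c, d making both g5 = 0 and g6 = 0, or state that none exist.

Check with a=1 b=0 c=1 d=0:
g1 = b AND c = 0 AND 1 = 0
g2 = a OR g1 = 1 OR 0 = 1
g3 = g1 XOR g2 = 0 XOR 1 = 1
g4 = g2 OR g3 = 1 OR 1 = 1
g5 = NOT g4 = NOT 1 = 0
g6 = d OR g5 = 0 OR 0 = 0
So g5 = 0 and g6 = 0.

a=1 b=0 c=1 d=0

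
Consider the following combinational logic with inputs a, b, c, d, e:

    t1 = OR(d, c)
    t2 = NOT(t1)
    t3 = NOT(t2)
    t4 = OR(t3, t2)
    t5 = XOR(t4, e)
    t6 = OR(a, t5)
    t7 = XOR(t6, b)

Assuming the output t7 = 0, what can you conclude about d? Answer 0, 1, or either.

either

Both values of d occur among assignments with t7 = 0:
  d=0: a=0, b=0, c=0, d=0, e=1
  d=1: a=0, b=0, c=0, d=1, e=1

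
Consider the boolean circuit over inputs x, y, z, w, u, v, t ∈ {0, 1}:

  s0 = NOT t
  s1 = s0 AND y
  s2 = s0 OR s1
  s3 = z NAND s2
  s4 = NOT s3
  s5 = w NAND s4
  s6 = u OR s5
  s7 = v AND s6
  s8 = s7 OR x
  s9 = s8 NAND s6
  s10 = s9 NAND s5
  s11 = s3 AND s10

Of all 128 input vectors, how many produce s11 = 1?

72

s11 = s3 AND s10 must be 1, so both s3 = 1 and s10 = 1.
s3 = z NAND s2 must be 1, so at least one of z, s2 is 0.
Enumerating the 128 input combinations, 72 give s11 = 1 and 56 give s11 = 0.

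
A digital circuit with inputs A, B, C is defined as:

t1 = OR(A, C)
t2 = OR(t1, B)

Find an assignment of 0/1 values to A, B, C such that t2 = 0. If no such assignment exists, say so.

A=0 B=0 C=0

Check with A=0 B=0 C=0:
t1 = OR(A, C) = OR(0, 0) = 0
t2 = OR(t1, B) = OR(0, 0) = 0
So t2 = 0 as required.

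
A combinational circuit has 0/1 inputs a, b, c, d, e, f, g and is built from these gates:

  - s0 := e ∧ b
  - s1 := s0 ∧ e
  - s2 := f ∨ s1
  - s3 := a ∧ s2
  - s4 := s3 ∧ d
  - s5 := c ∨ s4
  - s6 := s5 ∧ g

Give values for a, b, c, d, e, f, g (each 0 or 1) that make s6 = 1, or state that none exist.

s6 = s5 ∧ g must be 1, so both s5 = 1 and g = 1.
s5 = c ∨ s4 must be 1, so at least one of c, s4 is 1.
Check with a=1 b=1 c=1 d=0 e=0 f=1 g=1:
s0 = e ∧ b = 0 ∧ 1 = 0
s1 = s0 ∧ e = 0 ∧ 0 = 0
s2 = f ∨ s1 = 1 ∨ 0 = 1
s3 = a ∧ s2 = 1 ∧ 1 = 1
s4 = s3 ∧ d = 1 ∧ 0 = 0
s5 = c ∨ s4 = 1 ∨ 0 = 1
s6 = s5 ∧ g = 1 ∧ 1 = 1
So s6 = 1 as required.

a=1 b=1 c=1 d=0 e=0 f=1 g=1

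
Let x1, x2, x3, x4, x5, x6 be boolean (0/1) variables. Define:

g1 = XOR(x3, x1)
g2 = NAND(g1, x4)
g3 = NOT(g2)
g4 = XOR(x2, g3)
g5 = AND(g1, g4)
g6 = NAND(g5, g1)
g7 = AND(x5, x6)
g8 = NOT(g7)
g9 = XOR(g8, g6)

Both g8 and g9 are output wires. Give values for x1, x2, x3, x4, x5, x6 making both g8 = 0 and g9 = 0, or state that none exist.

x1=0 x2=0 x3=1 x4=1 x5=1 x6=1

Check with x1=0 x2=0 x3=1 x4=1 x5=1 x6=1:
g1 = XOR(x3, x1) = XOR(1, 0) = 1
g2 = NAND(g1, x4) = NAND(1, 1) = 0
g3 = NOT(g2) = NOT 0 = 1
g4 = XOR(x2, g3) = XOR(0, 1) = 1
g5 = AND(g1, g4) = AND(1, 1) = 1
g6 = NAND(g5, g1) = NAND(1, 1) = 0
g7 = AND(x5, x6) = AND(1, 1) = 1
g8 = NOT(g7) = NOT 1 = 0
g9 = XOR(g8, g6) = XOR(0, 0) = 0
So g8 = 0 and g9 = 0.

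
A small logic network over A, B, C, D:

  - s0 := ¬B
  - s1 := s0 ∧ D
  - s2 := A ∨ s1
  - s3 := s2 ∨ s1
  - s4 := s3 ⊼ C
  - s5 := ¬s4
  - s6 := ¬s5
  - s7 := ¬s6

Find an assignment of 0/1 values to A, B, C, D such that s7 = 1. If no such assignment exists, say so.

s7 = ¬s6 must be 1, so s6 = 0.
s6 = ¬s5 must be 0, so s5 = 1.
Check with A=0, B=0, C=1, D=1:
s0 = ¬B = ¬0 = 1
s1 = s0 ∧ D = 1 ∧ 1 = 1
s2 = A ∨ s1 = 0 ∨ 1 = 1
s3 = s2 ∨ s1 = 1 ∨ 1 = 1
s4 = s3 ⊼ C = 1 ⊼ 1 = 0
s5 = ¬s4 = ¬0 = 1
s6 = ¬s5 = ¬1 = 0
s7 = ¬s6 = ¬0 = 1
So s7 = 1 as required.

A=0, B=0, C=1, D=1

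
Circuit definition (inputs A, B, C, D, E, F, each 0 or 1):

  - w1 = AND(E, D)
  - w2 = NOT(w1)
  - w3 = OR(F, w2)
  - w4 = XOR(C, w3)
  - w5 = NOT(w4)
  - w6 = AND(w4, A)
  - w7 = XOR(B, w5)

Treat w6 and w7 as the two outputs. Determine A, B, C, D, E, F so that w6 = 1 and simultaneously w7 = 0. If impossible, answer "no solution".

A=1 B=0 C=0 D=1 E=0 F=0

Check with A=1 B=0 C=0 D=1 E=0 F=0:
w1 = AND(E, D) = AND(0, 1) = 0
w2 = NOT(w1) = NOT 0 = 1
w3 = OR(F, w2) = OR(0, 1) = 1
w4 = XOR(C, w3) = XOR(0, 1) = 1
w5 = NOT(w4) = NOT 1 = 0
w6 = AND(w4, A) = AND(1, 1) = 1
w7 = XOR(B, w5) = XOR(0, 0) = 0
So w6 = 1 and w7 = 0.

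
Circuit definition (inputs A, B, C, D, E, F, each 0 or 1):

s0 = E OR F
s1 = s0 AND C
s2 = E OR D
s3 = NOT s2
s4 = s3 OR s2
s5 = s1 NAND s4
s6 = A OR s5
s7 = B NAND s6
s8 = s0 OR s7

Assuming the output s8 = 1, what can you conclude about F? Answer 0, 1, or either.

either

Both values of F occur among assignments with s8 = 1:
  F=0: A=0, B=0, C=0, D=0, E=0, F=0
  F=1: A=0, B=0, C=0, D=0, E=0, F=1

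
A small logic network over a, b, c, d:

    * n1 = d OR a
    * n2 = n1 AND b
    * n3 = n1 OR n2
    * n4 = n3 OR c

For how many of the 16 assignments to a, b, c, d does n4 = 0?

n4 = n3 OR c must be 0, so both n3 = 0 and c = 0.
n3 = n1 OR n2 must be 0, so both n1 = 0 and n2 = 0.
n1 = d OR a must be 0, so both d = 0 and a = 0.
Satisfying assignments:
  a=0, b=0, c=0, d=0
  a=0, b=1, c=0, d=0

2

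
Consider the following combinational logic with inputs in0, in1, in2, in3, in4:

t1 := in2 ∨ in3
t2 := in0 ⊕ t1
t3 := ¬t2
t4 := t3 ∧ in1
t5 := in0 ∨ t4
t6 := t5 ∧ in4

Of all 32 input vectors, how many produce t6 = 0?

t6 = t5 ∧ in4 must be 0, so at least one of t5, in4 is 0.
Enumerating the 32 input combinations, 23 give t6 = 0 and 9 give t6 = 1.

23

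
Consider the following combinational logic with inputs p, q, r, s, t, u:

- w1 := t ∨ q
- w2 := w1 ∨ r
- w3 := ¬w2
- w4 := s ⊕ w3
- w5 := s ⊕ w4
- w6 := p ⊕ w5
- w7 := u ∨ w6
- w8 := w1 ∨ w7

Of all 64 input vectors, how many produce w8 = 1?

60

w8 = w1 ∨ w7 must be 1, so at least one of w1, w7 is 1.
Enumerating the 64 input combinations, 60 give w8 = 1 and 4 give w8 = 0.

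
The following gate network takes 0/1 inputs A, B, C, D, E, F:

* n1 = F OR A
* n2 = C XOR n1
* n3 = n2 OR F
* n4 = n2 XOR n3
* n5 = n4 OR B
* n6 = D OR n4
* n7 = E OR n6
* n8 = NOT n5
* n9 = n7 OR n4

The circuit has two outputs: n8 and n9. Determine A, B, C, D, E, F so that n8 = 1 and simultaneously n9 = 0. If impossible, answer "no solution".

A=1, B=0, C=0, D=0, E=0, F=0

Check with A=1, B=0, C=0, D=0, E=0, F=0:
n1 = F OR A = 0 OR 1 = 1
n2 = C XOR n1 = 0 XOR 1 = 1
n3 = n2 OR F = 1 OR 0 = 1
n4 = n2 XOR n3 = 1 XOR 1 = 0
n5 = n4 OR B = 0 OR 0 = 0
n6 = D OR n4 = 0 OR 0 = 0
n7 = E OR n6 = 0 OR 0 = 0
n8 = NOT n5 = NOT 0 = 1
n9 = n7 OR n4 = 0 OR 0 = 0
So n8 = 1 and n9 = 0.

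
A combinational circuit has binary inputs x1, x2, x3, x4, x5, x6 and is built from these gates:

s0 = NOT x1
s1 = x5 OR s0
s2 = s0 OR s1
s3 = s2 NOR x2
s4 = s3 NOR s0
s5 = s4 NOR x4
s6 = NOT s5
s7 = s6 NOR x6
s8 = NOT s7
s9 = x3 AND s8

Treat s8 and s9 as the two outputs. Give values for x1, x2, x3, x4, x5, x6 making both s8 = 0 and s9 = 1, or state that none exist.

Across all 64 input combinations, none give both s8 = 0 and s9 = 1.

no solution exists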